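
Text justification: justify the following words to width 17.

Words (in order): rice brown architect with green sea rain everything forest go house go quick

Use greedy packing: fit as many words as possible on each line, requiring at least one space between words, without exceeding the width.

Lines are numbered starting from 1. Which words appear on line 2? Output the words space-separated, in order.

Line 1: ['rice', 'brown'] (min_width=10, slack=7)
Line 2: ['architect', 'with'] (min_width=14, slack=3)
Line 3: ['green', 'sea', 'rain'] (min_width=14, slack=3)
Line 4: ['everything', 'forest'] (min_width=17, slack=0)
Line 5: ['go', 'house', 'go', 'quick'] (min_width=17, slack=0)

Answer: architect with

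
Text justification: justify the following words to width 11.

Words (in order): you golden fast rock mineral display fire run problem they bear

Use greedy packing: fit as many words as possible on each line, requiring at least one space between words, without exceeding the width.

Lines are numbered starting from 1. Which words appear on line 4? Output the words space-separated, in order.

Line 1: ['you', 'golden'] (min_width=10, slack=1)
Line 2: ['fast', 'rock'] (min_width=9, slack=2)
Line 3: ['mineral'] (min_width=7, slack=4)
Line 4: ['display'] (min_width=7, slack=4)
Line 5: ['fire', 'run'] (min_width=8, slack=3)
Line 6: ['problem'] (min_width=7, slack=4)
Line 7: ['they', 'bear'] (min_width=9, slack=2)

Answer: display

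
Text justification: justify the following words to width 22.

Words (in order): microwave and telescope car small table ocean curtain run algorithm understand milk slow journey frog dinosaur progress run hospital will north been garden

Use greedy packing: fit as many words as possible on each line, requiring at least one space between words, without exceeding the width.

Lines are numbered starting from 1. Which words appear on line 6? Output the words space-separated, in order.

Line 1: ['microwave', 'and'] (min_width=13, slack=9)
Line 2: ['telescope', 'car', 'small'] (min_width=19, slack=3)
Line 3: ['table', 'ocean', 'curtain'] (min_width=19, slack=3)
Line 4: ['run', 'algorithm'] (min_width=13, slack=9)
Line 5: ['understand', 'milk', 'slow'] (min_width=20, slack=2)
Line 6: ['journey', 'frog', 'dinosaur'] (min_width=21, slack=1)
Line 7: ['progress', 'run', 'hospital'] (min_width=21, slack=1)
Line 8: ['will', 'north', 'been', 'garden'] (min_width=22, slack=0)

Answer: journey frog dinosaur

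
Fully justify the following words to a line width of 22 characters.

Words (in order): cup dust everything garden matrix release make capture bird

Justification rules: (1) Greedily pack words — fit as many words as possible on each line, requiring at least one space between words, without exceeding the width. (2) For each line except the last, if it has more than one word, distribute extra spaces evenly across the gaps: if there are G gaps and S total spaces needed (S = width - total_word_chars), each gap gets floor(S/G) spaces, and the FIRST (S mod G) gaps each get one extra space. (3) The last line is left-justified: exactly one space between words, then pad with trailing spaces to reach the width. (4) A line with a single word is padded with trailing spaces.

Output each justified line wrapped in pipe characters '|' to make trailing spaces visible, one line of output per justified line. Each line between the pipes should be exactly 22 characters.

Answer: |cup   dust  everything|
|garden  matrix release|
|make capture bird     |

Derivation:
Line 1: ['cup', 'dust', 'everything'] (min_width=19, slack=3)
Line 2: ['garden', 'matrix', 'release'] (min_width=21, slack=1)
Line 3: ['make', 'capture', 'bird'] (min_width=17, slack=5)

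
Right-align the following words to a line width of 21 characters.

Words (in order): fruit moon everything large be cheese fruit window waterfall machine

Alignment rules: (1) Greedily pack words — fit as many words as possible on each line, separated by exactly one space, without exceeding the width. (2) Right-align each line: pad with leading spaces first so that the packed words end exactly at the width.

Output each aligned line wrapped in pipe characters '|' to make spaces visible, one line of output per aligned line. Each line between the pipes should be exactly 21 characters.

Answer: |fruit moon everything|
|large be cheese fruit|
|     window waterfall|
|              machine|

Derivation:
Line 1: ['fruit', 'moon', 'everything'] (min_width=21, slack=0)
Line 2: ['large', 'be', 'cheese', 'fruit'] (min_width=21, slack=0)
Line 3: ['window', 'waterfall'] (min_width=16, slack=5)
Line 4: ['machine'] (min_width=7, slack=14)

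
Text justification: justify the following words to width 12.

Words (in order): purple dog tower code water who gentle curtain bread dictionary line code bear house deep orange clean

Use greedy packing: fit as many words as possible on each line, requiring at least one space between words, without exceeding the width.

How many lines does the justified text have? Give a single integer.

Line 1: ['purple', 'dog'] (min_width=10, slack=2)
Line 2: ['tower', 'code'] (min_width=10, slack=2)
Line 3: ['water', 'who'] (min_width=9, slack=3)
Line 4: ['gentle'] (min_width=6, slack=6)
Line 5: ['curtain'] (min_width=7, slack=5)
Line 6: ['bread'] (min_width=5, slack=7)
Line 7: ['dictionary'] (min_width=10, slack=2)
Line 8: ['line', 'code'] (min_width=9, slack=3)
Line 9: ['bear', 'house'] (min_width=10, slack=2)
Line 10: ['deep', 'orange'] (min_width=11, slack=1)
Line 11: ['clean'] (min_width=5, slack=7)
Total lines: 11

Answer: 11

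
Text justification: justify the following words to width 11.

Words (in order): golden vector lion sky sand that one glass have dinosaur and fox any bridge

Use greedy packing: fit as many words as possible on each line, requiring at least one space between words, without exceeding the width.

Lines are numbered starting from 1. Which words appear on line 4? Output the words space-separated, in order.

Answer: that one

Derivation:
Line 1: ['golden'] (min_width=6, slack=5)
Line 2: ['vector', 'lion'] (min_width=11, slack=0)
Line 3: ['sky', 'sand'] (min_width=8, slack=3)
Line 4: ['that', 'one'] (min_width=8, slack=3)
Line 5: ['glass', 'have'] (min_width=10, slack=1)
Line 6: ['dinosaur'] (min_width=8, slack=3)
Line 7: ['and', 'fox', 'any'] (min_width=11, slack=0)
Line 8: ['bridge'] (min_width=6, slack=5)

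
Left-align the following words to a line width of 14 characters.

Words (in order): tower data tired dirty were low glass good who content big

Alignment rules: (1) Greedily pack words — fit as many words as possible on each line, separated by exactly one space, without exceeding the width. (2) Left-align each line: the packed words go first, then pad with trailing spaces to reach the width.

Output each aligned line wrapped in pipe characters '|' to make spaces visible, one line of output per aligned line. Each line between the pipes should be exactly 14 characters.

Answer: |tower data    |
|tired dirty   |
|were low glass|
|good who      |
|content big   |

Derivation:
Line 1: ['tower', 'data'] (min_width=10, slack=4)
Line 2: ['tired', 'dirty'] (min_width=11, slack=3)
Line 3: ['were', 'low', 'glass'] (min_width=14, slack=0)
Line 4: ['good', 'who'] (min_width=8, slack=6)
Line 5: ['content', 'big'] (min_width=11, slack=3)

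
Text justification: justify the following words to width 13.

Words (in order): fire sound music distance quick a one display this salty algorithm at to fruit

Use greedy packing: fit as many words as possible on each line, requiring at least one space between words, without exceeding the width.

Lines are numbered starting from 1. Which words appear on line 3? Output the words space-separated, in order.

Answer: distance

Derivation:
Line 1: ['fire', 'sound'] (min_width=10, slack=3)
Line 2: ['music'] (min_width=5, slack=8)
Line 3: ['distance'] (min_width=8, slack=5)
Line 4: ['quick', 'a', 'one'] (min_width=11, slack=2)
Line 5: ['display', 'this'] (min_width=12, slack=1)
Line 6: ['salty'] (min_width=5, slack=8)
Line 7: ['algorithm', 'at'] (min_width=12, slack=1)
Line 8: ['to', 'fruit'] (min_width=8, slack=5)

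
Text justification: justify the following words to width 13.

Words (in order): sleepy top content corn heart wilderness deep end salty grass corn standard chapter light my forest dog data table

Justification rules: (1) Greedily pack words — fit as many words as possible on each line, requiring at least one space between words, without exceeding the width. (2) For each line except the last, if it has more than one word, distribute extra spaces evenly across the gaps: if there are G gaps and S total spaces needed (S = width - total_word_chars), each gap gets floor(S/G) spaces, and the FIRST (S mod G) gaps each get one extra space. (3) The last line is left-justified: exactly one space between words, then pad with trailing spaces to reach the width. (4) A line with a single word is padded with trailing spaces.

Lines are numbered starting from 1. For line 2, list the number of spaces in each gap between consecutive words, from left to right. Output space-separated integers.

Line 1: ['sleepy', 'top'] (min_width=10, slack=3)
Line 2: ['content', 'corn'] (min_width=12, slack=1)
Line 3: ['heart'] (min_width=5, slack=8)
Line 4: ['wilderness'] (min_width=10, slack=3)
Line 5: ['deep', 'end'] (min_width=8, slack=5)
Line 6: ['salty', 'grass'] (min_width=11, slack=2)
Line 7: ['corn', 'standard'] (min_width=13, slack=0)
Line 8: ['chapter', 'light'] (min_width=13, slack=0)
Line 9: ['my', 'forest', 'dog'] (min_width=13, slack=0)
Line 10: ['data', 'table'] (min_width=10, slack=3)

Answer: 2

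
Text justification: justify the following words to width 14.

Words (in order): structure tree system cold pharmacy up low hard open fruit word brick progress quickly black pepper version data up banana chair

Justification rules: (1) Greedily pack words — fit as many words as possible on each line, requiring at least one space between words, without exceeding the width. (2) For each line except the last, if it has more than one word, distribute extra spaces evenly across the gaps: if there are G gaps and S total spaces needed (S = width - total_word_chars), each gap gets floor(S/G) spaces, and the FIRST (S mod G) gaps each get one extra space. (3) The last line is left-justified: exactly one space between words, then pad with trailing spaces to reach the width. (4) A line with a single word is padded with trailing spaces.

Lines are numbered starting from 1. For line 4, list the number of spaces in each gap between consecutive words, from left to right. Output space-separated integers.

Answer: 2 1

Derivation:
Line 1: ['structure', 'tree'] (min_width=14, slack=0)
Line 2: ['system', 'cold'] (min_width=11, slack=3)
Line 3: ['pharmacy', 'up'] (min_width=11, slack=3)
Line 4: ['low', 'hard', 'open'] (min_width=13, slack=1)
Line 5: ['fruit', 'word'] (min_width=10, slack=4)
Line 6: ['brick', 'progress'] (min_width=14, slack=0)
Line 7: ['quickly', 'black'] (min_width=13, slack=1)
Line 8: ['pepper', 'version'] (min_width=14, slack=0)
Line 9: ['data', 'up', 'banana'] (min_width=14, slack=0)
Line 10: ['chair'] (min_width=5, slack=9)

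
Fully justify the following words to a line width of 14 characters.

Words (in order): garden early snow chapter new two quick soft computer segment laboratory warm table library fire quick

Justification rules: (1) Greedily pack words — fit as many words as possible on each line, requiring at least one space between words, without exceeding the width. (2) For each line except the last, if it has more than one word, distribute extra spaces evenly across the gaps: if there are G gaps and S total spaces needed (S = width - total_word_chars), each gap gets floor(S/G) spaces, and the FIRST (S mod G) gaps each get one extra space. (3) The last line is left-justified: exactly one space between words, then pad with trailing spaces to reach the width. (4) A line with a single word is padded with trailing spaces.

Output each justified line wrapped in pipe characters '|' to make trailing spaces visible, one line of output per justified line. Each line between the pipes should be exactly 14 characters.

Answer: |garden   early|
|snow   chapter|
|new  two quick|
|soft  computer|
|segment       |
|laboratory    |
|warm     table|
|library   fire|
|quick         |

Derivation:
Line 1: ['garden', 'early'] (min_width=12, slack=2)
Line 2: ['snow', 'chapter'] (min_width=12, slack=2)
Line 3: ['new', 'two', 'quick'] (min_width=13, slack=1)
Line 4: ['soft', 'computer'] (min_width=13, slack=1)
Line 5: ['segment'] (min_width=7, slack=7)
Line 6: ['laboratory'] (min_width=10, slack=4)
Line 7: ['warm', 'table'] (min_width=10, slack=4)
Line 8: ['library', 'fire'] (min_width=12, slack=2)
Line 9: ['quick'] (min_width=5, slack=9)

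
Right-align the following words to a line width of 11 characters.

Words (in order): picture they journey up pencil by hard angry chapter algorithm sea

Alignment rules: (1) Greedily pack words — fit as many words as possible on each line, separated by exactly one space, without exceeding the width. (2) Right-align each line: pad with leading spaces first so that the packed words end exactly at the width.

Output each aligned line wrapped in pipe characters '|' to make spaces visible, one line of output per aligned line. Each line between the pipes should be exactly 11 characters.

Line 1: ['picture'] (min_width=7, slack=4)
Line 2: ['they'] (min_width=4, slack=7)
Line 3: ['journey', 'up'] (min_width=10, slack=1)
Line 4: ['pencil', 'by'] (min_width=9, slack=2)
Line 5: ['hard', 'angry'] (min_width=10, slack=1)
Line 6: ['chapter'] (min_width=7, slack=4)
Line 7: ['algorithm'] (min_width=9, slack=2)
Line 8: ['sea'] (min_width=3, slack=8)

Answer: |    picture|
|       they|
| journey up|
|  pencil by|
| hard angry|
|    chapter|
|  algorithm|
|        sea|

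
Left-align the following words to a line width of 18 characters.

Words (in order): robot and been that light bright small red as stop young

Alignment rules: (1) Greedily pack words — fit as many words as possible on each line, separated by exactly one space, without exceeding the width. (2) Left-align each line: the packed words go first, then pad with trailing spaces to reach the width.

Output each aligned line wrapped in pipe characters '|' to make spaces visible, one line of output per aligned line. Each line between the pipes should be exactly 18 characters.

Line 1: ['robot', 'and', 'been'] (min_width=14, slack=4)
Line 2: ['that', 'light', 'bright'] (min_width=17, slack=1)
Line 3: ['small', 'red', 'as', 'stop'] (min_width=17, slack=1)
Line 4: ['young'] (min_width=5, slack=13)

Answer: |robot and been    |
|that light bright |
|small red as stop |
|young             |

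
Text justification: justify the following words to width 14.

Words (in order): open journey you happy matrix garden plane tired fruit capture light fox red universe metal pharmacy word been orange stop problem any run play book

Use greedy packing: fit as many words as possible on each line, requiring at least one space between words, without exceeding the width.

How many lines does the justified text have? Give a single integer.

Line 1: ['open', 'journey'] (min_width=12, slack=2)
Line 2: ['you', 'happy'] (min_width=9, slack=5)
Line 3: ['matrix', 'garden'] (min_width=13, slack=1)
Line 4: ['plane', 'tired'] (min_width=11, slack=3)
Line 5: ['fruit', 'capture'] (min_width=13, slack=1)
Line 6: ['light', 'fox', 'red'] (min_width=13, slack=1)
Line 7: ['universe', 'metal'] (min_width=14, slack=0)
Line 8: ['pharmacy', 'word'] (min_width=13, slack=1)
Line 9: ['been', 'orange'] (min_width=11, slack=3)
Line 10: ['stop', 'problem'] (min_width=12, slack=2)
Line 11: ['any', 'run', 'play'] (min_width=12, slack=2)
Line 12: ['book'] (min_width=4, slack=10)
Total lines: 12

Answer: 12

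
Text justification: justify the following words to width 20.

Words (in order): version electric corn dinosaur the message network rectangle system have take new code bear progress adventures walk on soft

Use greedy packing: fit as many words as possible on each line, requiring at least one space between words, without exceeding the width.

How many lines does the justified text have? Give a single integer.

Answer: 8

Derivation:
Line 1: ['version', 'electric'] (min_width=16, slack=4)
Line 2: ['corn', 'dinosaur', 'the'] (min_width=17, slack=3)
Line 3: ['message', 'network'] (min_width=15, slack=5)
Line 4: ['rectangle', 'system'] (min_width=16, slack=4)
Line 5: ['have', 'take', 'new', 'code'] (min_width=18, slack=2)
Line 6: ['bear', 'progress'] (min_width=13, slack=7)
Line 7: ['adventures', 'walk', 'on'] (min_width=18, slack=2)
Line 8: ['soft'] (min_width=4, slack=16)
Total lines: 8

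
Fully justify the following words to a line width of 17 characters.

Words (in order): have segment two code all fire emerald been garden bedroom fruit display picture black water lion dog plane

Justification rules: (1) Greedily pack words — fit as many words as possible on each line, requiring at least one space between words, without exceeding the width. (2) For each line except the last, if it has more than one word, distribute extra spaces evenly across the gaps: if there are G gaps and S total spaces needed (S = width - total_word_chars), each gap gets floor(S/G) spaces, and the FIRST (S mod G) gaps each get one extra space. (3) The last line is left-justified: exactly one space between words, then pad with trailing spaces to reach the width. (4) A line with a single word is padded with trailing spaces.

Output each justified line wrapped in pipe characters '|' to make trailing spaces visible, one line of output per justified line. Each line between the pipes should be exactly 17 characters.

Answer: |have  segment two|
|code   all   fire|
|emerald      been|
|garden    bedroom|
|fruit     display|
|picture     black|
|water   lion  dog|
|plane            |

Derivation:
Line 1: ['have', 'segment', 'two'] (min_width=16, slack=1)
Line 2: ['code', 'all', 'fire'] (min_width=13, slack=4)
Line 3: ['emerald', 'been'] (min_width=12, slack=5)
Line 4: ['garden', 'bedroom'] (min_width=14, slack=3)
Line 5: ['fruit', 'display'] (min_width=13, slack=4)
Line 6: ['picture', 'black'] (min_width=13, slack=4)
Line 7: ['water', 'lion', 'dog'] (min_width=14, slack=3)
Line 8: ['plane'] (min_width=5, slack=12)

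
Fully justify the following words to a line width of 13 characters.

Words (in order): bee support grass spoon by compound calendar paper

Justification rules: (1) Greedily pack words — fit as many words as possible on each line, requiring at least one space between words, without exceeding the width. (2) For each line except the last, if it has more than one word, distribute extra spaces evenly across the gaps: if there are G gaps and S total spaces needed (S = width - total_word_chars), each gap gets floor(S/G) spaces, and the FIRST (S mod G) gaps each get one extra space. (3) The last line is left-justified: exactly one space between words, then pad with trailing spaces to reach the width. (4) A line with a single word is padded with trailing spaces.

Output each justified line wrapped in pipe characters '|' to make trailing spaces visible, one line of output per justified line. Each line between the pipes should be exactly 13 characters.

Line 1: ['bee', 'support'] (min_width=11, slack=2)
Line 2: ['grass', 'spoon'] (min_width=11, slack=2)
Line 3: ['by', 'compound'] (min_width=11, slack=2)
Line 4: ['calendar'] (min_width=8, slack=5)
Line 5: ['paper'] (min_width=5, slack=8)

Answer: |bee   support|
|grass   spoon|
|by   compound|
|calendar     |
|paper        |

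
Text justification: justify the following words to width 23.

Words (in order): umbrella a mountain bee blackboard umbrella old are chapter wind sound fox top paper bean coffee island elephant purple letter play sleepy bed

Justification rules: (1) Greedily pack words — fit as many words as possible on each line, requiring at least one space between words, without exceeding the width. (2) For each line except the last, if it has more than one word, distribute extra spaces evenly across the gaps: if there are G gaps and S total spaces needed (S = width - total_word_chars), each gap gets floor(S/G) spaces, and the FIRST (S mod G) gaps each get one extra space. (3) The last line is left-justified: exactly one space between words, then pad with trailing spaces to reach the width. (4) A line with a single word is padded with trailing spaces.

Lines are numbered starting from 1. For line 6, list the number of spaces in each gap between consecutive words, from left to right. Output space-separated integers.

Answer: 4 3

Derivation:
Line 1: ['umbrella', 'a', 'mountain', 'bee'] (min_width=23, slack=0)
Line 2: ['blackboard', 'umbrella', 'old'] (min_width=23, slack=0)
Line 3: ['are', 'chapter', 'wind', 'sound'] (min_width=22, slack=1)
Line 4: ['fox', 'top', 'paper', 'bean'] (min_width=18, slack=5)
Line 5: ['coffee', 'island', 'elephant'] (min_width=22, slack=1)
Line 6: ['purple', 'letter', 'play'] (min_width=18, slack=5)
Line 7: ['sleepy', 'bed'] (min_width=10, slack=13)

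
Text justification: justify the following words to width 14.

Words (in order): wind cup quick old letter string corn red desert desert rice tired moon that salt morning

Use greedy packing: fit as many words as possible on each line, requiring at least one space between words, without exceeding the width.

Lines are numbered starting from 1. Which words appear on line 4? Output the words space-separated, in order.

Answer: red desert

Derivation:
Line 1: ['wind', 'cup', 'quick'] (min_width=14, slack=0)
Line 2: ['old', 'letter'] (min_width=10, slack=4)
Line 3: ['string', 'corn'] (min_width=11, slack=3)
Line 4: ['red', 'desert'] (min_width=10, slack=4)
Line 5: ['desert', 'rice'] (min_width=11, slack=3)
Line 6: ['tired', 'moon'] (min_width=10, slack=4)
Line 7: ['that', 'salt'] (min_width=9, slack=5)
Line 8: ['morning'] (min_width=7, slack=7)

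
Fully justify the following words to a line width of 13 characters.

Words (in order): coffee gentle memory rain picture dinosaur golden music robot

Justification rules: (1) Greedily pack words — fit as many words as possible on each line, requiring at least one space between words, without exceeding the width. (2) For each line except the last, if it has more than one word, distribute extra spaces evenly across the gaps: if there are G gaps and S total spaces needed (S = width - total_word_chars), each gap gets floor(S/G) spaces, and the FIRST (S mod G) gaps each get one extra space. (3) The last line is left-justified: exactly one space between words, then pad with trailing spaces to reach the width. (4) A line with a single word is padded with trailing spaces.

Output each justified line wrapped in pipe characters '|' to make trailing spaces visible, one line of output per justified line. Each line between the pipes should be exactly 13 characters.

Answer: |coffee gentle|
|memory   rain|
|picture      |
|dinosaur     |
|golden  music|
|robot        |

Derivation:
Line 1: ['coffee', 'gentle'] (min_width=13, slack=0)
Line 2: ['memory', 'rain'] (min_width=11, slack=2)
Line 3: ['picture'] (min_width=7, slack=6)
Line 4: ['dinosaur'] (min_width=8, slack=5)
Line 5: ['golden', 'music'] (min_width=12, slack=1)
Line 6: ['robot'] (min_width=5, slack=8)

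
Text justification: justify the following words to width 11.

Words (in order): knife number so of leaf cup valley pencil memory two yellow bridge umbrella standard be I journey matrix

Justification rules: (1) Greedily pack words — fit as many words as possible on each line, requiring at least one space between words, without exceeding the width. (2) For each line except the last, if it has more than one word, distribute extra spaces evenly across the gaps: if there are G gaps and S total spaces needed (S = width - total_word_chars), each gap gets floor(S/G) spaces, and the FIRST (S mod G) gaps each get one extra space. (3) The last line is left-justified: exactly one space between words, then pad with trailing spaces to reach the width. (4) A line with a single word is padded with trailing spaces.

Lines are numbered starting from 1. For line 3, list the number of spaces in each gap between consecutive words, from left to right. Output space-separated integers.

Answer: 1 1

Derivation:
Line 1: ['knife'] (min_width=5, slack=6)
Line 2: ['number', 'so'] (min_width=9, slack=2)
Line 3: ['of', 'leaf', 'cup'] (min_width=11, slack=0)
Line 4: ['valley'] (min_width=6, slack=5)
Line 5: ['pencil'] (min_width=6, slack=5)
Line 6: ['memory', 'two'] (min_width=10, slack=1)
Line 7: ['yellow'] (min_width=6, slack=5)
Line 8: ['bridge'] (min_width=6, slack=5)
Line 9: ['umbrella'] (min_width=8, slack=3)
Line 10: ['standard', 'be'] (min_width=11, slack=0)
Line 11: ['I', 'journey'] (min_width=9, slack=2)
Line 12: ['matrix'] (min_width=6, slack=5)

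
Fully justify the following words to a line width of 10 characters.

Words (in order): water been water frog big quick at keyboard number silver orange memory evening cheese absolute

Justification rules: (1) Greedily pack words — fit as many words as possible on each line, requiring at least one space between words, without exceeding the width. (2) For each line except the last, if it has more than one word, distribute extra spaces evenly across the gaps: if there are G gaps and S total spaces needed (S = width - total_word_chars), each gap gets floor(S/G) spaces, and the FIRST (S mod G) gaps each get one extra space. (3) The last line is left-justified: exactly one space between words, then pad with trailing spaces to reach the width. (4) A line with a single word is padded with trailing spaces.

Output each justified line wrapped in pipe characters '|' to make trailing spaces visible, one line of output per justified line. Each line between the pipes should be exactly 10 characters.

Answer: |water been|
|water frog|
|big  quick|
|at        |
|keyboard  |
|number    |
|silver    |
|orange    |
|memory    |
|evening   |
|cheese    |
|absolute  |

Derivation:
Line 1: ['water', 'been'] (min_width=10, slack=0)
Line 2: ['water', 'frog'] (min_width=10, slack=0)
Line 3: ['big', 'quick'] (min_width=9, slack=1)
Line 4: ['at'] (min_width=2, slack=8)
Line 5: ['keyboard'] (min_width=8, slack=2)
Line 6: ['number'] (min_width=6, slack=4)
Line 7: ['silver'] (min_width=6, slack=4)
Line 8: ['orange'] (min_width=6, slack=4)
Line 9: ['memory'] (min_width=6, slack=4)
Line 10: ['evening'] (min_width=7, slack=3)
Line 11: ['cheese'] (min_width=6, slack=4)
Line 12: ['absolute'] (min_width=8, slack=2)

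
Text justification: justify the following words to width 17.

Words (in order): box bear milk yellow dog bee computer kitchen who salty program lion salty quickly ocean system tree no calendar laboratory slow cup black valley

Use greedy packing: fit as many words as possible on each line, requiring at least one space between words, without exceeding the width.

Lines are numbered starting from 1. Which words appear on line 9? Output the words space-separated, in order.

Line 1: ['box', 'bear', 'milk'] (min_width=13, slack=4)
Line 2: ['yellow', 'dog', 'bee'] (min_width=14, slack=3)
Line 3: ['computer', 'kitchen'] (min_width=16, slack=1)
Line 4: ['who', 'salty', 'program'] (min_width=17, slack=0)
Line 5: ['lion', 'salty'] (min_width=10, slack=7)
Line 6: ['quickly', 'ocean'] (min_width=13, slack=4)
Line 7: ['system', 'tree', 'no'] (min_width=14, slack=3)
Line 8: ['calendar'] (min_width=8, slack=9)
Line 9: ['laboratory', 'slow'] (min_width=15, slack=2)
Line 10: ['cup', 'black', 'valley'] (min_width=16, slack=1)

Answer: laboratory slow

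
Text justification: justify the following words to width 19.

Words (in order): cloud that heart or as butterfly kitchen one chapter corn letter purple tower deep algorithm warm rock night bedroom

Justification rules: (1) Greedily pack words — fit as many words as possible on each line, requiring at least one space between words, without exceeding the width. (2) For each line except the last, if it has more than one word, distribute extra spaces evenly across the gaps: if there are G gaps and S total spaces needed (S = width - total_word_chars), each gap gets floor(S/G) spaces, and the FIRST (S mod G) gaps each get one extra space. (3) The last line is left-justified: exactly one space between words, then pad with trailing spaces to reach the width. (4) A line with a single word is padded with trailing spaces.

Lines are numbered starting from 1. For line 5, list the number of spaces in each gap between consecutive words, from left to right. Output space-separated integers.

Answer: 10

Derivation:
Line 1: ['cloud', 'that', 'heart', 'or'] (min_width=19, slack=0)
Line 2: ['as', 'butterfly'] (min_width=12, slack=7)
Line 3: ['kitchen', 'one', 'chapter'] (min_width=19, slack=0)
Line 4: ['corn', 'letter', 'purple'] (min_width=18, slack=1)
Line 5: ['tower', 'deep'] (min_width=10, slack=9)
Line 6: ['algorithm', 'warm', 'rock'] (min_width=19, slack=0)
Line 7: ['night', 'bedroom'] (min_width=13, slack=6)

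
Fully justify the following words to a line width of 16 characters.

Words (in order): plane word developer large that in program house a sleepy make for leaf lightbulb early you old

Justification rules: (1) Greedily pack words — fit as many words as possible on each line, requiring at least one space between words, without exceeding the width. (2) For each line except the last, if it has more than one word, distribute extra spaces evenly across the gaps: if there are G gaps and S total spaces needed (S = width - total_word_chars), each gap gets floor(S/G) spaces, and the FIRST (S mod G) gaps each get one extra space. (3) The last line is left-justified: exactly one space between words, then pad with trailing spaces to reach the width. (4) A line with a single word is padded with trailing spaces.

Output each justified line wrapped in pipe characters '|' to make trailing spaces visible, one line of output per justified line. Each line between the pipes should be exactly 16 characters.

Answer: |plane       word|
|developer  large|
|that  in program|
|house  a  sleepy|
|make   for  leaf|
|lightbulb  early|
|you old         |

Derivation:
Line 1: ['plane', 'word'] (min_width=10, slack=6)
Line 2: ['developer', 'large'] (min_width=15, slack=1)
Line 3: ['that', 'in', 'program'] (min_width=15, slack=1)
Line 4: ['house', 'a', 'sleepy'] (min_width=14, slack=2)
Line 5: ['make', 'for', 'leaf'] (min_width=13, slack=3)
Line 6: ['lightbulb', 'early'] (min_width=15, slack=1)
Line 7: ['you', 'old'] (min_width=7, slack=9)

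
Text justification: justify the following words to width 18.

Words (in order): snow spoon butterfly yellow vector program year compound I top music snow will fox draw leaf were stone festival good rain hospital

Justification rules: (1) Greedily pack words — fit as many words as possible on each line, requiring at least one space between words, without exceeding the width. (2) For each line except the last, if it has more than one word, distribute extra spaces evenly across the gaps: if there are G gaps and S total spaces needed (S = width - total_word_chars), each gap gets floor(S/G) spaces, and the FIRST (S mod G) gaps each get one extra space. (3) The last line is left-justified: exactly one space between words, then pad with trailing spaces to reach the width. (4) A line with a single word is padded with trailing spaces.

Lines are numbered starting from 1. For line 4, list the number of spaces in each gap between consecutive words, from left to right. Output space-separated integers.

Answer: 3 2

Derivation:
Line 1: ['snow', 'spoon'] (min_width=10, slack=8)
Line 2: ['butterfly', 'yellow'] (min_width=16, slack=2)
Line 3: ['vector', 'program'] (min_width=14, slack=4)
Line 4: ['year', 'compound', 'I'] (min_width=15, slack=3)
Line 5: ['top', 'music', 'snow'] (min_width=14, slack=4)
Line 6: ['will', 'fox', 'draw', 'leaf'] (min_width=18, slack=0)
Line 7: ['were', 'stone'] (min_width=10, slack=8)
Line 8: ['festival', 'good', 'rain'] (min_width=18, slack=0)
Line 9: ['hospital'] (min_width=8, slack=10)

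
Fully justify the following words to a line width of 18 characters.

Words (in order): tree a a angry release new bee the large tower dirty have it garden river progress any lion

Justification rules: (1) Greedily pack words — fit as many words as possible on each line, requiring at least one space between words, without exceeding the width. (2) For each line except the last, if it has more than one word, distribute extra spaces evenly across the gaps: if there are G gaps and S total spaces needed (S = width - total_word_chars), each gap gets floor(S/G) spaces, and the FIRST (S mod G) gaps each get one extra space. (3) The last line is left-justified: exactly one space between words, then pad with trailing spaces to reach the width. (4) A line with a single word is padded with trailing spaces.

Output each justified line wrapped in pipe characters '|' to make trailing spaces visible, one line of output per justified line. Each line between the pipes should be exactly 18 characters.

Answer: |tree   a  a  angry|
|release   new  bee|
|the   large  tower|
|dirty    have   it|
|garden       river|
|progress any lion |

Derivation:
Line 1: ['tree', 'a', 'a', 'angry'] (min_width=14, slack=4)
Line 2: ['release', 'new', 'bee'] (min_width=15, slack=3)
Line 3: ['the', 'large', 'tower'] (min_width=15, slack=3)
Line 4: ['dirty', 'have', 'it'] (min_width=13, slack=5)
Line 5: ['garden', 'river'] (min_width=12, slack=6)
Line 6: ['progress', 'any', 'lion'] (min_width=17, slack=1)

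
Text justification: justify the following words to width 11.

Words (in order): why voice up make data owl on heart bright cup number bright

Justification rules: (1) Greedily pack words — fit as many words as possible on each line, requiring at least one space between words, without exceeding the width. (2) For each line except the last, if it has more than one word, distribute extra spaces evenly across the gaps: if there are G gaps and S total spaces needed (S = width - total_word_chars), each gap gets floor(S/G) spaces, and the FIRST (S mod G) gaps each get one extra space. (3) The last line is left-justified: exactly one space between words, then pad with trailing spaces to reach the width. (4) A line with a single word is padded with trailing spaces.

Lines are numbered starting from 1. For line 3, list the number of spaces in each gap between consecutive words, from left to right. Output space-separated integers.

Line 1: ['why', 'voice'] (min_width=9, slack=2)
Line 2: ['up', 'make'] (min_width=7, slack=4)
Line 3: ['data', 'owl', 'on'] (min_width=11, slack=0)
Line 4: ['heart'] (min_width=5, slack=6)
Line 5: ['bright', 'cup'] (min_width=10, slack=1)
Line 6: ['number'] (min_width=6, slack=5)
Line 7: ['bright'] (min_width=6, slack=5)

Answer: 1 1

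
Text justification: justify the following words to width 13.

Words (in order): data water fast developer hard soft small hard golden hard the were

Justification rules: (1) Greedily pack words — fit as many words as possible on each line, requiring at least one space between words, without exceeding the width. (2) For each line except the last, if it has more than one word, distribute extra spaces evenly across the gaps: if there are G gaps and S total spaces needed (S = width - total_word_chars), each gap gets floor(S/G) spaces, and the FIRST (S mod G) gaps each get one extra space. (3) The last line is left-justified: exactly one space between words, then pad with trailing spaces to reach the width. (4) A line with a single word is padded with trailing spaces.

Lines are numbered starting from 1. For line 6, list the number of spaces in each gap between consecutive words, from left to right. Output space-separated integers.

Answer: 3

Derivation:
Line 1: ['data', 'water'] (min_width=10, slack=3)
Line 2: ['fast'] (min_width=4, slack=9)
Line 3: ['developer'] (min_width=9, slack=4)
Line 4: ['hard', 'soft'] (min_width=9, slack=4)
Line 5: ['small', 'hard'] (min_width=10, slack=3)
Line 6: ['golden', 'hard'] (min_width=11, slack=2)
Line 7: ['the', 'were'] (min_width=8, slack=5)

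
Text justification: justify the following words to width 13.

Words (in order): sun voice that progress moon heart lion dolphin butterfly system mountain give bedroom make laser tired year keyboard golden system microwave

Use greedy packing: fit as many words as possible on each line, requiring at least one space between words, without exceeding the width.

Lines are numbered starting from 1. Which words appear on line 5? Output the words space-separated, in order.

Answer: butterfly

Derivation:
Line 1: ['sun', 'voice'] (min_width=9, slack=4)
Line 2: ['that', 'progress'] (min_width=13, slack=0)
Line 3: ['moon', 'heart'] (min_width=10, slack=3)
Line 4: ['lion', 'dolphin'] (min_width=12, slack=1)
Line 5: ['butterfly'] (min_width=9, slack=4)
Line 6: ['system'] (min_width=6, slack=7)
Line 7: ['mountain', 'give'] (min_width=13, slack=0)
Line 8: ['bedroom', 'make'] (min_width=12, slack=1)
Line 9: ['laser', 'tired'] (min_width=11, slack=2)
Line 10: ['year', 'keyboard'] (min_width=13, slack=0)
Line 11: ['golden', 'system'] (min_width=13, slack=0)
Line 12: ['microwave'] (min_width=9, slack=4)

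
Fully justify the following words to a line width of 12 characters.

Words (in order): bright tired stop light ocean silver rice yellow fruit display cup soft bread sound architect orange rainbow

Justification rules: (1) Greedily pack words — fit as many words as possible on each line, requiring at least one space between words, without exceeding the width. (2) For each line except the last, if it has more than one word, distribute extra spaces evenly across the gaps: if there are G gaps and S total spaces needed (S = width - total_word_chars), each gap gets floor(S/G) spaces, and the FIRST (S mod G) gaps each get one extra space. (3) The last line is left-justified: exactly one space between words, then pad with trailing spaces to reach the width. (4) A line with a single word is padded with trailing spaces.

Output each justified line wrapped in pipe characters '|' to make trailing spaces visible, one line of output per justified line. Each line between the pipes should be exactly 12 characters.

Answer: |bright tired|
|stop   light|
|ocean silver|
|rice  yellow|
|fruit       |
|display  cup|
|soft   bread|
|sound       |
|architect   |
|orange      |
|rainbow     |

Derivation:
Line 1: ['bright', 'tired'] (min_width=12, slack=0)
Line 2: ['stop', 'light'] (min_width=10, slack=2)
Line 3: ['ocean', 'silver'] (min_width=12, slack=0)
Line 4: ['rice', 'yellow'] (min_width=11, slack=1)
Line 5: ['fruit'] (min_width=5, slack=7)
Line 6: ['display', 'cup'] (min_width=11, slack=1)
Line 7: ['soft', 'bread'] (min_width=10, slack=2)
Line 8: ['sound'] (min_width=5, slack=7)
Line 9: ['architect'] (min_width=9, slack=3)
Line 10: ['orange'] (min_width=6, slack=6)
Line 11: ['rainbow'] (min_width=7, slack=5)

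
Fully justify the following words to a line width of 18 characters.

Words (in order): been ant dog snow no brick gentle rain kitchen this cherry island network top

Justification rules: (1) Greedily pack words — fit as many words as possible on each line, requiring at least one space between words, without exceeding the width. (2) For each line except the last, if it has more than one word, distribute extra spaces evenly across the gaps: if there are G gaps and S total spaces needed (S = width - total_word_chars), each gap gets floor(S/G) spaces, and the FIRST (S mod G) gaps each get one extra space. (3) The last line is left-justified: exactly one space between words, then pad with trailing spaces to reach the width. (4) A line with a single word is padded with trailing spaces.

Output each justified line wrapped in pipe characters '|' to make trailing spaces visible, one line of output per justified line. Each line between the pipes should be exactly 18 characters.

Answer: |been  ant dog snow|
|no   brick  gentle|
|rain  kitchen this|
|cherry      island|
|network top       |

Derivation:
Line 1: ['been', 'ant', 'dog', 'snow'] (min_width=17, slack=1)
Line 2: ['no', 'brick', 'gentle'] (min_width=15, slack=3)
Line 3: ['rain', 'kitchen', 'this'] (min_width=17, slack=1)
Line 4: ['cherry', 'island'] (min_width=13, slack=5)
Line 5: ['network', 'top'] (min_width=11, slack=7)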